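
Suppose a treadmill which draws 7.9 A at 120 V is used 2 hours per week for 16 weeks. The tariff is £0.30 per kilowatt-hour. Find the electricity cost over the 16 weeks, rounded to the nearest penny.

£9.10

Power = 7.9 A × 120 V = 948 W = 0.948 kW
Runtime = 2 h/week × 16 weeks = 32 h
Energy = 0.948 kW × 32 h = 30.336 kWh
Cost = 30.336 kWh × £0.30/kWh = £9.10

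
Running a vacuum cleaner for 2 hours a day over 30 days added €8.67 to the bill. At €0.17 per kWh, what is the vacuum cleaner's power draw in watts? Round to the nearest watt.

Energy = €8.67 ÷ €0.17/kWh = 51 kWh
Runtime = 2 h/day × 30 days = 60 h
Power = 51 kWh ÷ 60 h = 0.85 kW = 850 W

850 W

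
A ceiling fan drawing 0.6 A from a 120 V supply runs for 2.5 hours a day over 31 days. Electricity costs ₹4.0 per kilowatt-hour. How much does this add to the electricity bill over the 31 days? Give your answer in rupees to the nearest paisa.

Power = 0.6 A × 120 V = 72 W = 0.072 kW
Runtime = 2.5 h/day × 31 days = 77.5 h
Energy = 0.072 kW × 77.5 h = 5.58 kWh
Cost = 5.58 kWh × ₹4.0/kWh = ₹22.32

₹22.32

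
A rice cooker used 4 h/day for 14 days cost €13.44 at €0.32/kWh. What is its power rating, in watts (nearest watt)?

750 W

Energy = €13.44 ÷ €0.32/kWh = 42 kWh
Runtime = 4 h/day × 14 days = 56 h
Power = 42 kWh ÷ 56 h = 0.75 kW = 750 W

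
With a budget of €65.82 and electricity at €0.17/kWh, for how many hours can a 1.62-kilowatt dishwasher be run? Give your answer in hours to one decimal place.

239.0 h

Energy available = €65.82 ÷ €0.17/kWh = 387.1765 kWh
Hours = 387.1765 kWh ÷ 1.62 kW = 239.0 h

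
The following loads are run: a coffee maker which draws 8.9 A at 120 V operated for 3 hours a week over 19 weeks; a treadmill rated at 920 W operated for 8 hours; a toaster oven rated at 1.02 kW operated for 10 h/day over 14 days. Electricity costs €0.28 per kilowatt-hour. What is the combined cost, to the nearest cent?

€59.09

coffee maker: Power = 8.9 A × 120 V = 1068 W = 1.068 kW
coffee maker: Runtime = 3 h/week × 19 weeks = 57 h
coffee maker: 1.068 kW × 57 h = 60.876 kWh
treadmill: 0.92 kW × 8 h = 7.36 kWh
toaster oven: Runtime = 10 h/day × 14 days = 140 h
toaster oven: 1.02 kW × 140 h = 142.8 kWh
Total energy = 211.036 kWh
Cost = 211.036 × €0.28 = €59.09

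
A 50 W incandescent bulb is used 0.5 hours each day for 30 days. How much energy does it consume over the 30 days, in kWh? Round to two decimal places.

0.75 kWh

Runtime = 0.5 h/day × 30 days = 15 h
Energy = 0.05 kW × 15 h = 0.75 kWh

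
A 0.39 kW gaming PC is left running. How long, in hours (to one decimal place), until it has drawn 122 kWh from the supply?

312.8 h

Hours = 122 kWh ÷ 0.39 kW = 312.8 h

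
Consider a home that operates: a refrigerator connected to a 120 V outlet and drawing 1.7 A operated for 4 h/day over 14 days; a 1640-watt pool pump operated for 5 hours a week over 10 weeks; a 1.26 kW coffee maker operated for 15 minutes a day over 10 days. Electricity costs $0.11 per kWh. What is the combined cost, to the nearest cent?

refrigerator: Power = 1.7 A × 120 V = 204 W = 0.204 kW
refrigerator: Runtime = 4 h/day × 14 days = 56 h
refrigerator: 0.204 kW × 56 h = 11.424 kWh
pool pump: Runtime = 5 h/week × 10 weeks = 50 h
pool pump: 1.64 kW × 50 h = 82 kWh
coffee maker: Runtime = 15 min × 10 = 150 min = 2.5 h
coffee maker: 1.26 kW × 2.5 h = 3.15 kWh
Total energy = 96.574 kWh
Cost = 96.574 × $0.11 = $10.62

$10.62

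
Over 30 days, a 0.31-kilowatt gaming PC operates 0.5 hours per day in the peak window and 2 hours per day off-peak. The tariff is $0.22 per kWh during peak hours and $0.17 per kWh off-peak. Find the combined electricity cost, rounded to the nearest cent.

$4.19

Peak energy = 0.31 kW × 0.5 h × 30 = 4.65 kWh
Off-peak energy = 0.31 kW × 2 h × 30 = 18.6 kWh
Cost = 4.65 × $0.22 + 18.6 × $0.17 = $1.023 + $3.162 = $4.19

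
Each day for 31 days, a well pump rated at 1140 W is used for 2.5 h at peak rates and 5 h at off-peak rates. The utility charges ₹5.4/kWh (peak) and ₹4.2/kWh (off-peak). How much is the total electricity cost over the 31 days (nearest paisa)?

Peak energy = 1.14 kW × 2.5 h × 31 = 88.35 kWh
Off-peak energy = 1.14 kW × 5 h × 31 = 176.7 kWh
Cost = 88.35 × ₹5.4 + 176.7 × ₹4.2 = ₹477.09 + ₹742.14 = ₹1219.23

₹1219.23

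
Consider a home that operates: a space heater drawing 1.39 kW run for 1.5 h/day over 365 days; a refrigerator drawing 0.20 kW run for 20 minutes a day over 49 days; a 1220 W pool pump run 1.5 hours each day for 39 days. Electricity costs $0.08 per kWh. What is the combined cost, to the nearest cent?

space heater: Runtime = 1.5 h/day × 365 days = 547.5 h
space heater: 1.39 kW × 547.5 h = 761.025 kWh
refrigerator: Runtime = 20 min × 49 = 980 min = 16.333333… h
refrigerator: 0.2 kW × 16.333333… h = 3.266666… kWh
pool pump: Runtime = 1.5 h/day × 39 days = 58.5 h
pool pump: 1.22 kW × 58.5 h = 71.37 kWh
Total energy = 835.661666… kWh
Cost = 835.661666… × $0.08 = $66.85

$66.85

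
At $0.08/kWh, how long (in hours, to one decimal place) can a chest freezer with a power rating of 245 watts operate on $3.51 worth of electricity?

179.1 h

Energy available = $3.51 ÷ $0.08/kWh = 43.875 kWh
Hours = 43.875 kWh ÷ 0.245 kW = 179.1 h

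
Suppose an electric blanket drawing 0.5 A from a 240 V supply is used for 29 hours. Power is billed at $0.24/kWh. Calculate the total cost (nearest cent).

$0.84

Power = 0.5 A × 240 V = 120 W = 0.12 kW
Energy = 0.12 kW × 29 h = 3.48 kWh
Cost = 3.48 kWh × $0.24/kWh = $0.84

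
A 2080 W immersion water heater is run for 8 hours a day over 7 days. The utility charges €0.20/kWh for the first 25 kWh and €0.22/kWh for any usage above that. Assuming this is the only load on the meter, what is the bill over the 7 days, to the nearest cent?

€25.13

Runtime = 8 h/day × 7 days = 56 h
Energy = 2.08 kW × 56 h = 116.48 kWh
Tier 1 (0–25 kWh): 25 × €0.20 = €5
Above 25 kWh: 91.48 × €0.22 = €20.1256
Bill = €25.13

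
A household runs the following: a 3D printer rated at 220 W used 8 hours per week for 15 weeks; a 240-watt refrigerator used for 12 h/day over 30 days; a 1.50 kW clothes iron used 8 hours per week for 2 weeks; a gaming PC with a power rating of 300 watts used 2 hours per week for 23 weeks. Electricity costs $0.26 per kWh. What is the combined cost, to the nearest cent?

3D printer: Runtime = 8 h/week × 15 weeks = 120 h
3D printer: 0.22 kW × 120 h = 26.4 kWh
refrigerator: Runtime = 12 h/day × 30 days = 360 h
refrigerator: 0.24 kW × 360 h = 86.4 kWh
clothes iron: Runtime = 8 h/week × 2 weeks = 16 h
clothes iron: 1.5 kW × 16 h = 24 kWh
gaming PC: Runtime = 2 h/week × 23 weeks = 46 h
gaming PC: 0.3 kW × 46 h = 13.8 kWh
Total energy = 150.6 kWh
Cost = 150.6 × $0.26 = $39.16

$39.16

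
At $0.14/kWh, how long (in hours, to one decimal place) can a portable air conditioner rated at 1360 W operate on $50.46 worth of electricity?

265.0 h

Energy available = $50.46 ÷ $0.14/kWh = 360.4286 kWh
Hours = 360.4286 kWh ÷ 1.36 kW = 265.0 h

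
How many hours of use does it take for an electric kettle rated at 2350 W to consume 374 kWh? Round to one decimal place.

159.1 h

Hours = 374 kWh ÷ 2.35 kW = 159.1 h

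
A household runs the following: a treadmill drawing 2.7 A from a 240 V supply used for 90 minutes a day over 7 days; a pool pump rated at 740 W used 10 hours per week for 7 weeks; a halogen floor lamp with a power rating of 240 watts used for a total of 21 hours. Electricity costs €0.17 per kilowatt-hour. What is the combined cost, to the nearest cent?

treadmill: Power = 2.7 A × 240 V = 648 W = 0.648 kW
treadmill: Runtime = 90 min × 7 = 630 min = 10.5 h
treadmill: 0.648 kW × 10.5 h = 6.804 kWh
pool pump: Runtime = 10 h/week × 7 weeks = 70 h
pool pump: 0.74 kW × 70 h = 51.8 kWh
halogen floor lamp: 0.24 kW × 21 h = 5.04 kWh
Total energy = 63.644 kWh
Cost = 63.644 × €0.17 = €10.82

€10.82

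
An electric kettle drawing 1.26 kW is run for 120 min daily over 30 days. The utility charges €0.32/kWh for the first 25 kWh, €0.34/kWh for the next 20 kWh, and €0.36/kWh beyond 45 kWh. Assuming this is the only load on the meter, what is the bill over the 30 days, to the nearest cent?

€25.82

Runtime = 120 min × 30 = 3600 min = 60 h
Energy = 1.26 kW × 60 h = 75.6 kWh
Tier 1 (0–25 kWh): 25 × €0.32 = €8
Tier 2 (25–45 kWh): 20 × €0.34 = €6.8
Above 45 kWh: 30.6 × €0.36 = €11.016
Bill = €25.82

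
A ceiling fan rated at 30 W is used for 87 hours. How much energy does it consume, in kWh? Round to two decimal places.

2.61 kWh

Energy = 0.03 kW × 87 h = 2.61 kWh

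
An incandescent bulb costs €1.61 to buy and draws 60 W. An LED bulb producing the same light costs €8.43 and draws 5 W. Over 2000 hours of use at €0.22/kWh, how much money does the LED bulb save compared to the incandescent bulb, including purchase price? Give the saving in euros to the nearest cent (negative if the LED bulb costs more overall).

incandescent bulb: €1.61 + (60/1000) kW × 2000 h × €0.22 = €1.61 + €26.4 = €28.01
LED bulb: €8.43 + (5/1000) kW × 2000 h × €0.22 = €8.43 + €2.2 = €10.63
Saving = €28.01 − €10.63 = €17.38

€17.38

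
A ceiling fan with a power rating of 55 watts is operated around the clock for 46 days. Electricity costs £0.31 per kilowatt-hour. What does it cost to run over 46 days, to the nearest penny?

£18.82

Runtime = 24 h × 46 = 1104 h
Energy = 0.055 kW × 1104 h = 60.72 kWh
Cost = 60.72 kWh × £0.31/kWh = £18.82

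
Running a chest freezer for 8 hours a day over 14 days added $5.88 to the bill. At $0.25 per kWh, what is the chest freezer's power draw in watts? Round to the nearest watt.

Energy = $5.88 ÷ $0.25/kWh = 23.52 kWh
Runtime = 8 h/day × 14 days = 112 h
Power = 23.52 kWh ÷ 112 h = 0.21 kW = 210 W

210 W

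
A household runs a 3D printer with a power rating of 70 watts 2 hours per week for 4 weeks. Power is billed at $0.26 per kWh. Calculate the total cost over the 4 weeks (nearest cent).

$0.15

Runtime = 2 h/week × 4 weeks = 8 h
Energy = 0.07 kW × 8 h = 0.56 kWh
Cost = 0.56 kWh × $0.26/kWh = $0.15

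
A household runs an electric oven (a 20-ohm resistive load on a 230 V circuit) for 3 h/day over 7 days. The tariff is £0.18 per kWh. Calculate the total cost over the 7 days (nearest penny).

£10.00

Power = V²/R = 230²/20 = 2645 W = 2.645 kW
Runtime = 3 h/day × 7 days = 21 h
Energy = 2.645 kW × 21 h = 55.545 kWh
Cost = 55.545 kWh × £0.18/kWh = £10.00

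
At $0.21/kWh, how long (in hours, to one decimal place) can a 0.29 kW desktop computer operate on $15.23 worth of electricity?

Energy available = $15.23 ÷ $0.21/kWh = 72.5238 kWh
Hours = 72.5238 kWh ÷ 0.29 kW = 250.1 h

250.1 h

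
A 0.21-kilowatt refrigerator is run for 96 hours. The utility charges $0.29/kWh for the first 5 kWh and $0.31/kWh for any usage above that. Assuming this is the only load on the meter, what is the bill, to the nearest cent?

$6.15

Energy = 0.21 kW × 96 h = 20.16 kWh
Tier 1 (0–5 kWh): 5 × $0.29 = $1.45
Above 5 kWh: 15.16 × $0.31 = $4.6996
Bill = $6.15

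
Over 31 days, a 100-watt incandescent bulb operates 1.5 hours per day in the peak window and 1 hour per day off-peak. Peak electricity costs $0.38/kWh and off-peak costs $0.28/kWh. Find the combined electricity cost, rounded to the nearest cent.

Peak energy = 0.1 kW × 1.5 h × 31 = 4.65 kWh
Off-peak energy = 0.1 kW × 1 h × 31 = 3.1 kWh
Cost = 4.65 × $0.38 + 3.1 × $0.28 = $1.767 + $0.868 = $2.64

$2.64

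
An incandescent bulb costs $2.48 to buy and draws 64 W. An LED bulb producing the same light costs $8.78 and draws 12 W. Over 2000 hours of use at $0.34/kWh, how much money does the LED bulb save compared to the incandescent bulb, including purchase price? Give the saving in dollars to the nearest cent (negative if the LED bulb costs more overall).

$29.06

incandescent bulb: $2.48 + (64/1000) kW × 2000 h × $0.34 = $2.48 + $43.52 = $46
LED bulb: $8.78 + (12/1000) kW × 2000 h × $0.34 = $8.78 + $8.16 = $16.94
Saving = $46 − $16.94 = $29.06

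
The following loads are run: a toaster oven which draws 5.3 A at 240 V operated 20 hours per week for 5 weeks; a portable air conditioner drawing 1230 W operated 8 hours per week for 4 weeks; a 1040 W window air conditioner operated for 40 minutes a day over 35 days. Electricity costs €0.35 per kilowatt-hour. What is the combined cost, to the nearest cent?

€66.79

toaster oven: Power = 5.3 A × 240 V = 1272 W = 1.272 kW
toaster oven: Runtime = 20 h/week × 5 weeks = 100 h
toaster oven: 1.272 kW × 100 h = 127.2 kWh
portable air conditioner: Runtime = 8 h/week × 4 weeks = 32 h
portable air conditioner: 1.23 kW × 32 h = 39.36 kWh
window air conditioner: Runtime = 40 min × 35 = 1400 min = 23.333333… h
window air conditioner: 1.04 kW × 23.333333… h = 24.266666… kWh
Total energy = 190.826666… kWh
Cost = 190.826666… × €0.35 = €66.79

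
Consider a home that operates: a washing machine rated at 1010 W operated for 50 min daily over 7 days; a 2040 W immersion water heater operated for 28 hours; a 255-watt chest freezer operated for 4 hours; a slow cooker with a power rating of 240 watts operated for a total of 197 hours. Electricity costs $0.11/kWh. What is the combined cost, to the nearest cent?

$12.24

washing machine: Runtime = 50 min × 7 = 350 min = 5.833333… h
washing machine: 1.01 kW × 5.833333… h = 5.891666… kWh
immersion water heater: 2.04 kW × 28 h = 57.12 kWh
chest freezer: 0.255 kW × 4 h = 1.02 kWh
slow cooker: 0.24 kW × 197 h = 47.28 kWh
Total energy = 111.311666… kWh
Cost = 111.311666… × $0.11 = $12.24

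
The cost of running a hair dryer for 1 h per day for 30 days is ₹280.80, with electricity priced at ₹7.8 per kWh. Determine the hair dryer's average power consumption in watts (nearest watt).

Energy = ₹280.80 ÷ ₹7.8/kWh = 36 kWh
Runtime = 1 h/day × 30 days = 30 h
Power = 36 kWh ÷ 30 h = 1.2 kW = 1200 W

1200 W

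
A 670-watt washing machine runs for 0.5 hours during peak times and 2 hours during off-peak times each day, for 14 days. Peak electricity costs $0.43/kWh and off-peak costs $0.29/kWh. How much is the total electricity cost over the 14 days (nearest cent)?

Peak energy = 0.67 kW × 0.5 h × 14 = 4.69 kWh
Off-peak energy = 0.67 kW × 2 h × 14 = 18.76 kWh
Cost = 4.69 × $0.43 + 18.76 × $0.29 = $2.0167 + $5.4404 = $7.46

$7.46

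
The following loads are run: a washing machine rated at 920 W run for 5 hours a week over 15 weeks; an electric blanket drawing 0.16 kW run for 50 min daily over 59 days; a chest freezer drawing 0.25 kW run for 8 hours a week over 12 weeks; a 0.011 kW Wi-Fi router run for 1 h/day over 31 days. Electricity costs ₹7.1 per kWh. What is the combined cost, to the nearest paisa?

washing machine: Runtime = 5 h/week × 15 weeks = 75 h
washing machine: 0.92 kW × 75 h = 69 kWh
electric blanket: Runtime = 50 min × 59 = 2950 min = 49.166666… h
electric blanket: 0.16 kW × 49.166666… h = 7.866666… kWh
chest freezer: Runtime = 8 h/week × 12 weeks = 96 h
chest freezer: 0.25 kW × 96 h = 24 kWh
Wi-Fi router: Runtime = 1 h/day × 31 days = 31 h
Wi-Fi router: 0.011 kW × 31 h = 0.341 kWh
Total energy = 101.207666… kWh
Cost = 101.207666… × ₹7.1 = ₹718.57

₹718.57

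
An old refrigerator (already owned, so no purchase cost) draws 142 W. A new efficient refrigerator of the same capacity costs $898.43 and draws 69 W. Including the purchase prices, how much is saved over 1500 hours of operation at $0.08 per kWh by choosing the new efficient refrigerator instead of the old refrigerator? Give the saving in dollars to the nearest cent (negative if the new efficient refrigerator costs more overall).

-$889.67

old refrigerator: $0.00 + (142/1000) kW × 1500 h × $0.08 = $0.00 + $17.04 = $17.04
new efficient refrigerator: $898.43 + (69/1000) kW × 1500 h × $0.08 = $898.43 + $8.28 = $906.71
Saving = $17.04 − $906.71 = −$889.67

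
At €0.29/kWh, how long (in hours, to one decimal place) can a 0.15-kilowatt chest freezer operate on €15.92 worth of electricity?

366.0 h

Energy available = €15.92 ÷ €0.29/kWh = 54.8966 kWh
Hours = 54.8966 kWh ÷ 0.15 kW = 366.0 h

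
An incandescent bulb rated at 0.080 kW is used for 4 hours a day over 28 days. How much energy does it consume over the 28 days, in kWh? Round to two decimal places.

Runtime = 4 h/day × 28 days = 112 h
Energy = 0.08 kW × 112 h = 8.96 kWh

8.96 kWh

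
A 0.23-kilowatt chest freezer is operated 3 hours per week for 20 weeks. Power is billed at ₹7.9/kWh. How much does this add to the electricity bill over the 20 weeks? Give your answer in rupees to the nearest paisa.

₹109.02

Runtime = 3 h/week × 20 weeks = 60 h
Energy = 0.23 kW × 60 h = 13.8 kWh
Cost = 13.8 kWh × ₹7.9/kWh = ₹109.02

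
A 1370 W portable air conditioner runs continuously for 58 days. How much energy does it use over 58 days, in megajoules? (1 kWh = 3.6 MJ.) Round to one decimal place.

Runtime = 24 h × 58 = 1392 h
Energy = 1.37 kW × 1392 h = 1907.04 kWh
= 1907.04 × 3.6 MJ = 6865.3 MJ

6865.3 MJ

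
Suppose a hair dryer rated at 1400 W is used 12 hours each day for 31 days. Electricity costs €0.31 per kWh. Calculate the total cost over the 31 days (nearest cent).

€161.45

Runtime = 12 h/day × 31 days = 372 h
Energy = 1.4 kW × 372 h = 520.8 kWh
Cost = 520.8 kWh × €0.31/kWh = €161.45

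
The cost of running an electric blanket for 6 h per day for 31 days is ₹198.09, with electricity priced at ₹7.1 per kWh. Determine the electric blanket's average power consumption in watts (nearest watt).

150 W

Energy = ₹198.09 ÷ ₹7.1/kWh = 27.9 kWh
Runtime = 6 h/day × 31 days = 186 h
Power = 27.9 kWh ÷ 186 h = 0.15 kW = 150 W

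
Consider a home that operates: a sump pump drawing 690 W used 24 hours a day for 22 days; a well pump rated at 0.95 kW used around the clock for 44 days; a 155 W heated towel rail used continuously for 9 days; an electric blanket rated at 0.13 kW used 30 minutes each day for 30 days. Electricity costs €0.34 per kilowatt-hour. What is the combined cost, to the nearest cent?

sump pump: Runtime = 24 h × 22 = 528 h
sump pump: 0.69 kW × 528 h = 364.32 kWh
well pump: Runtime = 24 h × 44 = 1056 h
well pump: 0.95 kW × 1056 h = 1003.2 kWh
heated towel rail: Runtime = 24 h × 9 = 216 h
heated towel rail: 0.155 kW × 216 h = 33.48 kWh
electric blanket: Runtime = 30 min × 30 = 900 min = 15 h
electric blanket: 0.13 kW × 15 h = 1.95 kWh
Total energy = 1402.95 kWh
Cost = 1402.95 × €0.34 = €477.00

€477.00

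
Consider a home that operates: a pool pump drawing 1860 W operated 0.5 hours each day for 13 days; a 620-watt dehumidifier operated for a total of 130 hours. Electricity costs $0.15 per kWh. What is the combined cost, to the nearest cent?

$13.90

pool pump: Runtime = 0.5 h/day × 13 days = 6.5 h
pool pump: 1.86 kW × 6.5 h = 12.09 kWh
dehumidifier: 0.62 kW × 130 h = 80.6 kWh
Total energy = 92.69 kWh
Cost = 92.69 × $0.15 = $13.90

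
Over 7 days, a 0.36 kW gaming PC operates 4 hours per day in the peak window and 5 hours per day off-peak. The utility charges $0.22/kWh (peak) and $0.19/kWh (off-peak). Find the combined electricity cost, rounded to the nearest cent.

$4.61

Peak energy = 0.36 kW × 4 h × 7 = 10.08 kWh
Off-peak energy = 0.36 kW × 5 h × 7 = 12.6 kWh
Cost = 10.08 × $0.22 + 12.6 × $0.19 = $2.2176 + $2.394 = $4.61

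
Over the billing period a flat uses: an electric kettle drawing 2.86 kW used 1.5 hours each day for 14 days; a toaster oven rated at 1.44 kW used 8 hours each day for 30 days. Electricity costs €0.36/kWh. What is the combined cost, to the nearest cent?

electric kettle: Runtime = 1.5 h/day × 14 days = 21 h
electric kettle: 2.86 kW × 21 h = 60.06 kWh
toaster oven: Runtime = 8 h/day × 30 days = 240 h
toaster oven: 1.44 kW × 240 h = 345.6 kWh
Total energy = 405.66 kWh
Cost = 405.66 × €0.36 = €146.04

€146.04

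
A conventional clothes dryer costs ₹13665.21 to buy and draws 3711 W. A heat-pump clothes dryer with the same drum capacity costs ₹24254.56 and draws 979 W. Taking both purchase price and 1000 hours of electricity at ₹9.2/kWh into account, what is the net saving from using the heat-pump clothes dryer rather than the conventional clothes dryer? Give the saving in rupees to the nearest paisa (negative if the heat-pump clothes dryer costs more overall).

conventional clothes dryer: ₹13665.21 + (3711/1000) kW × 1000 h × ₹9.2 = ₹13665.21 + ₹34141.2 = ₹47806.41
heat-pump clothes dryer: ₹24254.56 + (979/1000) kW × 1000 h × ₹9.2 = ₹24254.56 + ₹9006.8 = ₹33261.36
Saving = ₹47806.41 − ₹33261.36 = ₹14545.05

₹14545.05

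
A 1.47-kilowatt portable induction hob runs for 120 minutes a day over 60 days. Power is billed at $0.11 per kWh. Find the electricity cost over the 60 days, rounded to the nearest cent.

$19.40

Runtime = 120 min × 60 = 7200 min = 120 h
Energy = 1.47 kW × 120 h = 176.4 kWh
Cost = 176.4 kWh × $0.11/kWh = $19.40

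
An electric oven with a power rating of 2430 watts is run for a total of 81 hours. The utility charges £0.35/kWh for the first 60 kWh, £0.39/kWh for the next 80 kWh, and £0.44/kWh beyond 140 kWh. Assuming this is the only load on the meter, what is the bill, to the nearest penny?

£77.21

Energy = 2.43 kW × 81 h = 196.83 kWh
Tier 1 (0–60 kWh): 60 × £0.35 = £21
Tier 2 (60–140 kWh): 80 × £0.39 = £31.2
Above 140 kWh: 56.83 × £0.44 = £25.0052
Bill = £77.21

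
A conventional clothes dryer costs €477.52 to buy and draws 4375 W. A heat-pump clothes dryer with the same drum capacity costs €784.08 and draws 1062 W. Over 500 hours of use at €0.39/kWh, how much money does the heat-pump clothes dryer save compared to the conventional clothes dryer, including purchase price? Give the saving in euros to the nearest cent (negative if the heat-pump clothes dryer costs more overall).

conventional clothes dryer: €477.52 + (4375/1000) kW × 500 h × €0.39 = €477.52 + €853.125 = €1330.645
heat-pump clothes dryer: €784.08 + (1062/1000) kW × 500 h × €0.39 = €784.08 + €207.09 = €991.17
Saving = €1330.645 − €991.17 = €339.475 → €339.48

€339.48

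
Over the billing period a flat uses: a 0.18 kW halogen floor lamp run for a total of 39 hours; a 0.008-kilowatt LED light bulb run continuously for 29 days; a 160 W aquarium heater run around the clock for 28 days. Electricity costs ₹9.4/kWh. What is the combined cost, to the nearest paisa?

₹1129.02

halogen floor lamp: 0.18 kW × 39 h = 7.02 kWh
LED light bulb: Runtime = 24 h × 29 = 696 h
LED light bulb: 0.008 kW × 696 h = 5.568 kWh
aquarium heater: Runtime = 24 h × 28 = 672 h
aquarium heater: 0.16 kW × 672 h = 107.52 kWh
Total energy = 120.108 kWh
Cost = 120.108 × ₹9.4 = ₹1129.02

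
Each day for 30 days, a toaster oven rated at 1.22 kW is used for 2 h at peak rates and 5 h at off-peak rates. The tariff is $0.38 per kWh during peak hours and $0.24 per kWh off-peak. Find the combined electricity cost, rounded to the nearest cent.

$71.74

Peak energy = 1.22 kW × 2 h × 30 = 73.2 kWh
Off-peak energy = 1.22 kW × 5 h × 30 = 183 kWh
Cost = 73.2 × $0.38 + 183 × $0.24 = $27.816 + $43.92 = $71.74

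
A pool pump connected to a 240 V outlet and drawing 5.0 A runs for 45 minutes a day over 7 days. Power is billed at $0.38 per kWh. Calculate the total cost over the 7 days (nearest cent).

$2.39

Power = 5.0 A × 240 V = 1200 W = 1.2 kW
Runtime = 45 min × 7 = 315 min = 5.25 h
Energy = 1.2 kW × 5.25 h = 6.3 kWh
Cost = 6.3 kWh × $0.38/kWh = $2.39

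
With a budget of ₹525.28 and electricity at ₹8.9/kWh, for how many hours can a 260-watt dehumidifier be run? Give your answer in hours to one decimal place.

227.0 h

Energy available = ₹525.28 ÷ ₹8.9/kWh = 59.0202 kWh
Hours = 59.0202 kWh ÷ 0.26 kW = 227.0 h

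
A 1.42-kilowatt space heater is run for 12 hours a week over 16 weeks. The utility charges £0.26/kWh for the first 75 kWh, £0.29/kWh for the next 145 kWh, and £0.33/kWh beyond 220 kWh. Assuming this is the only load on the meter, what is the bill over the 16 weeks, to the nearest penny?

Runtime = 12 h/week × 16 weeks = 192 h
Energy = 1.42 kW × 192 h = 272.64 kWh
Tier 1 (0–75 kWh): 75 × £0.26 = £19.5
Tier 2 (75–220 kWh): 145 × £0.29 = £42.05
Above 220 kWh: 52.64 × £0.33 = £17.3712
Bill = £78.92

£78.92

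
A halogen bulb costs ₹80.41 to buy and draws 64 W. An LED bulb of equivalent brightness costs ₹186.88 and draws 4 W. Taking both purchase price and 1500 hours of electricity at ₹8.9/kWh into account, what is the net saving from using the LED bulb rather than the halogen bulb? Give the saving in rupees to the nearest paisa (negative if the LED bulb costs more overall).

₹694.53

halogen bulb: ₹80.41 + (64/1000) kW × 1500 h × ₹8.9 = ₹80.41 + ₹854.4 = ₹934.81
LED bulb: ₹186.88 + (4/1000) kW × 1500 h × ₹8.9 = ₹186.88 + ₹53.4 = ₹240.28
Saving = ₹934.81 − ₹240.28 = ₹694.53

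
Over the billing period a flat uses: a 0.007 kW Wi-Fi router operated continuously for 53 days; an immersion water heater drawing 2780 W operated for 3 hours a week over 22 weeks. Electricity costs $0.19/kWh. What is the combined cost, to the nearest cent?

$36.55

Wi-Fi router: Runtime = 24 h × 53 = 1272 h
Wi-Fi router: 0.007 kW × 1272 h = 8.904 kWh
immersion water heater: Runtime = 3 h/week × 22 weeks = 66 h
immersion water heater: 2.78 kW × 66 h = 183.48 kWh
Total energy = 192.384 kWh
Cost = 192.384 × $0.19 = $36.55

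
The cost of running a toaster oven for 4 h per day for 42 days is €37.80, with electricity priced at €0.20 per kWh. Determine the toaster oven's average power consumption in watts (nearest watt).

Energy = €37.80 ÷ €0.20/kWh = 189 kWh
Runtime = 4 h/day × 42 days = 168 h
Power = 189 kWh ÷ 168 h = 1.125 kW = 1125 W

1125 W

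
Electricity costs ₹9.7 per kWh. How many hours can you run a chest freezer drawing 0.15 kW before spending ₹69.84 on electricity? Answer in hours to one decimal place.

48.0 h

Energy available = ₹69.84 ÷ ₹9.7/kWh = 7.2 kWh
Hours = 7.2 kWh ÷ 0.15 kW = 48.0 h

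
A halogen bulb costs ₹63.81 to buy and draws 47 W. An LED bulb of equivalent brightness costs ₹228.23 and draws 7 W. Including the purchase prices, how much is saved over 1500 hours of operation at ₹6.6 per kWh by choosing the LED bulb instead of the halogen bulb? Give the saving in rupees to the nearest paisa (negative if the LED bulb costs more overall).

halogen bulb: ₹63.81 + (47/1000) kW × 1500 h × ₹6.6 = ₹63.81 + ₹465.3 = ₹529.11
LED bulb: ₹228.23 + (7/1000) kW × 1500 h × ₹6.6 = ₹228.23 + ₹69.3 = ₹297.53
Saving = ₹529.11 − ₹297.53 = ₹231.58

₹231.58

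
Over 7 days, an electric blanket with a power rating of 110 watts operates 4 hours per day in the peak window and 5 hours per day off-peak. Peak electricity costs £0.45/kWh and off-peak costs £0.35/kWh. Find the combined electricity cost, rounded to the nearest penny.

£2.73

Peak energy = 0.11 kW × 4 h × 7 = 3.08 kWh
Off-peak energy = 0.11 kW × 5 h × 7 = 3.85 kWh
Cost = 3.08 × £0.45 + 3.85 × £0.35 = £1.386 + £1.3475 = £2.73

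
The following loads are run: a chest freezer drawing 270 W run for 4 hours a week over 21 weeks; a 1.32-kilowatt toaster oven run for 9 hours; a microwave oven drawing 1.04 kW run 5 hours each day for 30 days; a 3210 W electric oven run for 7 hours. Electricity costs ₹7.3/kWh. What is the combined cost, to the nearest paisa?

₹1555.12

chest freezer: Runtime = 4 h/week × 21 weeks = 84 h
chest freezer: 0.27 kW × 84 h = 22.68 kWh
toaster oven: 1.32 kW × 9 h = 11.88 kWh
microwave oven: Runtime = 5 h/day × 30 days = 150 h
microwave oven: 1.04 kW × 150 h = 156 kWh
electric oven: 3.21 kW × 7 h = 22.47 kWh
Total energy = 213.03 kWh
Cost = 213.03 × ₹7.3 = ₹1555.12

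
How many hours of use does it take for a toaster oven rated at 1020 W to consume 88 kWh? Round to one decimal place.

Hours = 88 kWh ÷ 1.02 kW = 86.3 h

86.3 h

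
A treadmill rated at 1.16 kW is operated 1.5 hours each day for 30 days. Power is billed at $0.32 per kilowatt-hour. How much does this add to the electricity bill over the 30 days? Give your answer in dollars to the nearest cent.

$16.70

Runtime = 1.5 h/day × 30 days = 45 h
Energy = 1.16 kW × 45 h = 52.2 kWh
Cost = 52.2 kWh × $0.32/kWh = $16.70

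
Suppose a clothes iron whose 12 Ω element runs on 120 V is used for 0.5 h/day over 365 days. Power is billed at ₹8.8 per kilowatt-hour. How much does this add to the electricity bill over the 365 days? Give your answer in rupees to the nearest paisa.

Power = V²/R = 120²/12 = 1200 W = 1.2 kW
Runtime = 0.5 h/day × 365 days = 182.5 h
Energy = 1.2 kW × 182.5 h = 219 kWh
Cost = 219 kWh × ₹8.8/kWh = ₹1927.20

₹1927.20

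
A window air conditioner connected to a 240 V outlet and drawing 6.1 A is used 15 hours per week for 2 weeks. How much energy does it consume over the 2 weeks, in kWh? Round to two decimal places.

43.92 kWh

Power = 6.1 A × 240 V = 1464 W = 1.464 kW
Runtime = 15 h/week × 2 weeks = 30 h
Energy = 1.464 kW × 30 h = 43.92 kWh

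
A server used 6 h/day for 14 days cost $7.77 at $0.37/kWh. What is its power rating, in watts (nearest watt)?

Energy = $7.77 ÷ $0.37/kWh = 21 kWh
Runtime = 6 h/day × 14 days = 84 h
Power = 21 kWh ÷ 84 h = 0.25 kW = 250 W

250 W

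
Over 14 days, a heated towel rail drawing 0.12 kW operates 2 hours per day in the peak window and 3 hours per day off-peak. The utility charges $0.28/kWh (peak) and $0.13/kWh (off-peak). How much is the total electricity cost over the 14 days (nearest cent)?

Peak energy = 0.12 kW × 2 h × 14 = 3.36 kWh
Off-peak energy = 0.12 kW × 3 h × 14 = 5.04 kWh
Cost = 3.36 × $0.28 + 5.04 × $0.13 = $0.9408 + $0.6552 = $1.60

$1.60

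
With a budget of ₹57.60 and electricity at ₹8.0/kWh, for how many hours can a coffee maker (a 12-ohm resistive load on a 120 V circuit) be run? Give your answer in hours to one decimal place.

Power = V²/R = 120²/12 = 1200 W = 1.2 kW
Energy available = ₹57.60 ÷ ₹8.0/kWh = 7.2 kWh
Hours = 7.2 kWh ÷ 1.2 kW = 6.0 h

6.0 h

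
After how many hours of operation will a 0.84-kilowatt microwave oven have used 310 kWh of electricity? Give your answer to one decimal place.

369.0 h

Hours = 310 kWh ÷ 0.84 kW = 369.0 h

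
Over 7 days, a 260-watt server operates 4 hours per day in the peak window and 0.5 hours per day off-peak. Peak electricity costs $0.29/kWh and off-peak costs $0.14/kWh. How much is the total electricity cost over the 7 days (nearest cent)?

$2.24

Peak energy = 0.26 kW × 4 h × 7 = 7.28 kWh
Off-peak energy = 0.26 kW × 0.5 h × 7 = 0.91 kWh
Cost = 7.28 × $0.29 + 0.91 × $0.14 = $2.1112 + $0.1274 = $2.24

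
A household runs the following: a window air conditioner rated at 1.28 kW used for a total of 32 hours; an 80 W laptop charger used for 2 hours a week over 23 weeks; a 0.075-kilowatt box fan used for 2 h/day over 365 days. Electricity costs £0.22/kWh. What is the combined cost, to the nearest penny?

window air conditioner: 1.28 kW × 32 h = 40.96 kWh
laptop charger: Runtime = 2 h/week × 23 weeks = 46 h
laptop charger: 0.08 kW × 46 h = 3.68 kWh
box fan: Runtime = 2 h/day × 365 days = 730 h
box fan: 0.075 kW × 730 h = 54.75 kWh
Total energy = 99.39 kWh
Cost = 99.39 × £0.22 = £21.87

£21.87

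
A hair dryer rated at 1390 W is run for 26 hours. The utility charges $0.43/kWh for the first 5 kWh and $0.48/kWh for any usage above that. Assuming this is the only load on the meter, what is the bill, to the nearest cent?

Energy = 1.39 kW × 26 h = 36.14 kWh
Tier 1 (0–5 kWh): 5 × $0.43 = $2.15
Above 5 kWh: 31.14 × $0.48 = $14.9472
Bill = $17.10

$17.10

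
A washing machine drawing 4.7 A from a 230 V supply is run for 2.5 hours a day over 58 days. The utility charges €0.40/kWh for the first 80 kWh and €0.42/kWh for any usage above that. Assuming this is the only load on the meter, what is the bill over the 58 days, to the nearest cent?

€64.23

Power = 4.7 A × 230 V = 1081 W = 1.081 kW
Runtime = 2.5 h/day × 58 days = 145 h
Energy = 1.081 kW × 145 h = 156.745 kWh
Tier 1 (0–80 kWh): 80 × €0.40 = €32
Above 80 kWh: 76.745 × €0.42 = €32.2329
Bill = €64.23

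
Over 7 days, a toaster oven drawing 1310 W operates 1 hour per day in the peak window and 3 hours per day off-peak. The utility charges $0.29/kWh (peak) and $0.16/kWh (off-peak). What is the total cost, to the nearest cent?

Peak energy = 1.31 kW × 1 h × 7 = 9.17 kWh
Off-peak energy = 1.31 kW × 3 h × 7 = 27.51 kWh
Cost = 9.17 × $0.29 + 27.51 × $0.16 = $2.6593 + $4.4016 = $7.06

$7.06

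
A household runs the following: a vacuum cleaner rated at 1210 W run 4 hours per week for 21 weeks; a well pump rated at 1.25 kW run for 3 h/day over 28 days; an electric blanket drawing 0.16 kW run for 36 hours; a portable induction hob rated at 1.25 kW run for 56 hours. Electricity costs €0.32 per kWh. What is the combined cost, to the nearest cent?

vacuum cleaner: Runtime = 4 h/week × 21 weeks = 84 h
vacuum cleaner: 1.21 kW × 84 h = 101.64 kWh
well pump: Runtime = 3 h/day × 28 days = 84 h
well pump: 1.25 kW × 84 h = 105 kWh
electric blanket: 0.16 kW × 36 h = 5.76 kWh
portable induction hob: 1.25 kW × 56 h = 70 kWh
Total energy = 282.4 kWh
Cost = 282.4 × €0.32 = €90.37

€90.37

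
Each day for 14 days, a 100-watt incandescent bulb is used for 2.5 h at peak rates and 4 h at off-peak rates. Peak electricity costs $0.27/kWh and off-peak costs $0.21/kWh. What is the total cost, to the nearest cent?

Peak energy = 0.1 kW × 2.5 h × 14 = 3.5 kWh
Off-peak energy = 0.1 kW × 4 h × 14 = 5.6 kWh
Cost = 3.5 × $0.27 + 5.6 × $0.21 = $0.945 + $1.176 = $2.12

$2.12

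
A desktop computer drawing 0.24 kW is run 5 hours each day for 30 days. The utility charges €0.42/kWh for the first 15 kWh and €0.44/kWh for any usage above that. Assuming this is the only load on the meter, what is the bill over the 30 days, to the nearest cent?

Runtime = 5 h/day × 30 days = 150 h
Energy = 0.24 kW × 150 h = 36 kWh
Tier 1 (0–15 kWh): 15 × €0.42 = €6.3
Above 15 kWh: 21 × €0.44 = €9.24
Bill = €15.54

€15.54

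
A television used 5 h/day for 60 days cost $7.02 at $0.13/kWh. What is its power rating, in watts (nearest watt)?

180 W

Energy = $7.02 ÷ $0.13/kWh = 54 kWh
Runtime = 5 h/day × 60 days = 300 h
Power = 54 kWh ÷ 300 h = 0.18 kW = 180 W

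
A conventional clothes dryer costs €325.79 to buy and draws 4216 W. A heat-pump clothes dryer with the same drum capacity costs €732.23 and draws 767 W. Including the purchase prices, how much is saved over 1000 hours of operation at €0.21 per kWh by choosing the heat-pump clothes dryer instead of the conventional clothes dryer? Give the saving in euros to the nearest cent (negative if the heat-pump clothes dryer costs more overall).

conventional clothes dryer: €325.79 + (4216/1000) kW × 1000 h × €0.21 = €325.79 + €885.36 = €1211.15
heat-pump clothes dryer: €732.23 + (767/1000) kW × 1000 h × €0.21 = €732.23 + €161.07 = €893.3
Saving = €1211.15 − €893.3 = €317.85

€317.85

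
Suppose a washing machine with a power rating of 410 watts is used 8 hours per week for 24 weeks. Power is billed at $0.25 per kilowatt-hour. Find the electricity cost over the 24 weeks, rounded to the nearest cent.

$19.68

Runtime = 8 h/week × 24 weeks = 192 h
Energy = 0.41 kW × 192 h = 78.72 kWh
Cost = 78.72 kWh × $0.25/kWh = $19.68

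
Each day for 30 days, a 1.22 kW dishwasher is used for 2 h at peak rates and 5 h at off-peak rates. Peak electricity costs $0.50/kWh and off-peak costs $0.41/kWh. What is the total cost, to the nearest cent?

$111.63

Peak energy = 1.22 kW × 2 h × 30 = 73.2 kWh
Off-peak energy = 1.22 kW × 5 h × 30 = 183 kWh
Cost = 73.2 × $0.50 + 183 × $0.41 = $36.6 + $75.03 = $111.63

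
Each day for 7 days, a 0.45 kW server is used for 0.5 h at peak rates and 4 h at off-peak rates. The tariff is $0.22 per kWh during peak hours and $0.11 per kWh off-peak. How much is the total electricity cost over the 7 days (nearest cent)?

$1.73

Peak energy = 0.45 kW × 0.5 h × 7 = 1.575 kWh
Off-peak energy = 0.45 kW × 4 h × 7 = 12.6 kWh
Cost = 1.575 × $0.22 + 12.6 × $0.11 = $0.3465 + $1.386 = $1.73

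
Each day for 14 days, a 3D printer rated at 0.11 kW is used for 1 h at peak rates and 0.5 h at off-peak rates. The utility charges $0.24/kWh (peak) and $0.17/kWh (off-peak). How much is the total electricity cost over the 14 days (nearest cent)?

$0.50

Peak energy = 0.11 kW × 1 h × 14 = 1.54 kWh
Off-peak energy = 0.11 kW × 0.5 h × 14 = 0.77 kWh
Cost = 1.54 × $0.24 + 0.77 × $0.17 = $0.3696 + $0.1309 = $0.50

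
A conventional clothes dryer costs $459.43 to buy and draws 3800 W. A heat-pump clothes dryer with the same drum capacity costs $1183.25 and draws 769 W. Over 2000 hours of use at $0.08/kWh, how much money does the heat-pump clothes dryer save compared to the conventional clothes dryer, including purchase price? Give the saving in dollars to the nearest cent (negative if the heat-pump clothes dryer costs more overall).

-$238.86

conventional clothes dryer: $459.43 + (3800/1000) kW × 2000 h × $0.08 = $459.43 + $608 = $1067.43
heat-pump clothes dryer: $1183.25 + (769/1000) kW × 2000 h × $0.08 = $1183.25 + $123.04 = $1306.29
Saving = $1067.43 − $1306.29 = −$238.86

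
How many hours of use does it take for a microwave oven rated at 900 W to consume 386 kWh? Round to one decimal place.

Hours = 386 kWh ÷ 0.9 kW = 428.9 h

428.9 h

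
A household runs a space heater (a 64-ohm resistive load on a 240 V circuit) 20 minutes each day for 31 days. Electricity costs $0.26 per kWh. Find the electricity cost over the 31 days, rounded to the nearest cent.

Power = V²/R = 240²/64 = 900 W = 0.9 kW
Runtime = 20 min × 31 = 620 min = 10.333333… h
Energy = 0.9 kW × 10.333333… h = 9.3 kWh
Cost = 9.3 kWh × $0.26/kWh = $2.42

$2.42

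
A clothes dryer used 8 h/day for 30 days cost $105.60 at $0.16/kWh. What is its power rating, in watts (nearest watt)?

Energy = $105.60 ÷ $0.16/kWh = 660 kWh
Runtime = 8 h/day × 30 days = 240 h
Power = 660 kWh ÷ 240 h = 2.75 kW = 2750 W

2750 W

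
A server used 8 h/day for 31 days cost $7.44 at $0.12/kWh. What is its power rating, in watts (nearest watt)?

250 W

Energy = $7.44 ÷ $0.12/kWh = 62 kWh
Runtime = 8 h/day × 31 days = 248 h
Power = 62 kWh ÷ 248 h = 0.25 kW = 250 W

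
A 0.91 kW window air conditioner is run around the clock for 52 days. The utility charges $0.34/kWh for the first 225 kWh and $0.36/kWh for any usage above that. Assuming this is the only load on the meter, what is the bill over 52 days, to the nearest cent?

Runtime = 24 h × 52 = 1248 h
Energy = 0.91 kW × 1248 h = 1135.68 kWh
Tier 1 (0–225 kWh): 225 × $0.34 = $76.5
Above 225 kWh: 910.68 × $0.36 = $327.8448
Bill = $404.34

$404.34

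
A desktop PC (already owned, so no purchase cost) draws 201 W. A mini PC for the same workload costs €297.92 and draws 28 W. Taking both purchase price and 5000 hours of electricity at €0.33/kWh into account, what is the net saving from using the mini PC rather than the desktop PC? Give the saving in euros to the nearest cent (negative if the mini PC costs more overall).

desktop PC: €0.00 + (201/1000) kW × 5000 h × €0.33 = €0.00 + €331.65 = €331.65
mini PC: €297.92 + (28/1000) kW × 5000 h × €0.33 = €297.92 + €46.2 = €344.12
Saving = €331.65 − €344.12 = −€12.47

-€12.47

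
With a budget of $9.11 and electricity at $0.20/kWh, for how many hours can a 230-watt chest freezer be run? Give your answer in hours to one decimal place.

Energy available = $9.11 ÷ $0.20/kWh = 45.55 kWh
Hours = 45.55 kWh ÷ 0.23 kW = 198.0 h

198.0 h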